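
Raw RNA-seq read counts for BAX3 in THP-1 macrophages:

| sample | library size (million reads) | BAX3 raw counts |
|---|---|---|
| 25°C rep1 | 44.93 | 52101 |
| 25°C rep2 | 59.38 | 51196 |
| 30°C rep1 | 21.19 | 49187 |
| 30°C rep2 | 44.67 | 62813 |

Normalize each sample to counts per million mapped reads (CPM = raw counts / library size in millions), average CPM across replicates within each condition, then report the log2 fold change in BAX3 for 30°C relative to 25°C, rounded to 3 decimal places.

0.883

CPM(25°C rep1) = 52101 / 44.93 = 1159.6038
CPM(25°C rep2) = 51196 / 59.38 = 862.1758
CPM(30°C rep1) = 49187 / 21.19 = 2321.2364
CPM(30°C rep2) = 62813 / 44.67 = 1406.1563
mean CPM(25°C) = 1010.8898; mean CPM(30°C) = 1863.6963
Fold change = 1863.6963 / 1010.8898 = 1.84362
log2(1.84362) = 0.8825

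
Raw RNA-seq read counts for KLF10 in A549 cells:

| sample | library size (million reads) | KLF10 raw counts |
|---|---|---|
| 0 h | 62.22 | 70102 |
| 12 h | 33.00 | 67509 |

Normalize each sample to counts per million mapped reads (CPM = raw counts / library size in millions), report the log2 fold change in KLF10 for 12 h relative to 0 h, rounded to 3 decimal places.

0.861

CPM(0 h) = 70102 / 62.22 = 1126.6795
CPM(12 h) = 67509 / 33.00 = 2045.7273
Fold change = 2045.7273 / 1126.6795 = 1.81571
log2(1.81571) = 0.8605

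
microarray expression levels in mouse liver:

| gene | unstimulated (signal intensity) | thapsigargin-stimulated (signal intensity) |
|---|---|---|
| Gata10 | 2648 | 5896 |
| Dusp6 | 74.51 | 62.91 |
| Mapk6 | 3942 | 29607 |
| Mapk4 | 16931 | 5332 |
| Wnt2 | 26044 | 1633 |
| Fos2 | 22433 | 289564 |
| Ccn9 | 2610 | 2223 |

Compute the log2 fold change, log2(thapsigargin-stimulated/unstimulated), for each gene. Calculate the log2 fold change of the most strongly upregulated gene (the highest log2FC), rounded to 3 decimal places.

log2(5896/2648) = 1.155  (Gata10)
log2(62.91/74.51) = -0.244  (Dusp6)
log2(29607/3942) = 2.909  (Mapk6)
log2(5332/16931) = -1.667  (Mapk4)
log2(1633/26044) = -3.995  (Wnt2)
log2(289564/22433) = 3.690  (Fos2)
log2(2223/2610) = -0.232  (Ccn9)
Fos2 is most strongly upregulated.

3.690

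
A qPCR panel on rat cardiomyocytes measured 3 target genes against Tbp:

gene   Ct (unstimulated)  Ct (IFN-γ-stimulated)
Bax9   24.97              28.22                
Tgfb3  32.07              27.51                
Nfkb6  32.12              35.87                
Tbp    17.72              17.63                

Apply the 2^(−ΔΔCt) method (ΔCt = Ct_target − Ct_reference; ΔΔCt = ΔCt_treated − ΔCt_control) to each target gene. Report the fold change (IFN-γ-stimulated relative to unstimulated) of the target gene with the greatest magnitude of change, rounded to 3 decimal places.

Bax9: ΔΔCt = (28.22−17.63) − (24.97−17.72) = 10.59 − 7.25 = 3.34; fold change = 2^-3.34 = 0.099
Tgfb3: ΔΔCt = (27.51−17.63) − (32.07−17.72) = 9.88 − 14.35 = -4.47; fold change = 2^4.47 = 22.162
Nfkb6: ΔΔCt = (35.87−17.63) − (32.12−17.72) = 18.24 − 14.40 = 3.84; fold change = 2^-3.84 = 0.070
Tgfb3 has the largest |ΔΔCt| = 4.47.

22.162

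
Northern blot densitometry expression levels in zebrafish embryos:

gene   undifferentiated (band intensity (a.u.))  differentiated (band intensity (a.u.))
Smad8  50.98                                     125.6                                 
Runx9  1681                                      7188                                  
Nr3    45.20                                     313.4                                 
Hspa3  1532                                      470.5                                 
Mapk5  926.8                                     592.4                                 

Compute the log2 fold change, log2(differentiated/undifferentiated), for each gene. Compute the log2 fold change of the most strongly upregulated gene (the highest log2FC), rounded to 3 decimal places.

2.794

log2(125.6/50.98) = 1.301  (Smad8)
log2(7188/1681) = 2.096  (Runx9)
log2(313.4/45.20) = 2.794  (Nr3)
log2(470.5/1532) = -1.703  (Hspa3)
log2(592.4/926.8) = -0.646  (Mapk5)
Nr3 is most strongly upregulated.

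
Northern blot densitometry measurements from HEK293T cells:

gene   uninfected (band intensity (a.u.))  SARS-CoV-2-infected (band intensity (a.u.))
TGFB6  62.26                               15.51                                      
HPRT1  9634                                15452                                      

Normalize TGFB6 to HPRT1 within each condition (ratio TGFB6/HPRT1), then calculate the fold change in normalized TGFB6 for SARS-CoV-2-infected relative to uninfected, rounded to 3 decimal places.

TGFB6/HPRT1 (uninfected) = 62.26 / 9634 = 0.0064625
TGFB6/HPRT1 (SARS-CoV-2-infected) = 15.51 / 15452 = 0.0010038
Fold change = 0.0010038 / 0.0064625 = 0.1553

0.155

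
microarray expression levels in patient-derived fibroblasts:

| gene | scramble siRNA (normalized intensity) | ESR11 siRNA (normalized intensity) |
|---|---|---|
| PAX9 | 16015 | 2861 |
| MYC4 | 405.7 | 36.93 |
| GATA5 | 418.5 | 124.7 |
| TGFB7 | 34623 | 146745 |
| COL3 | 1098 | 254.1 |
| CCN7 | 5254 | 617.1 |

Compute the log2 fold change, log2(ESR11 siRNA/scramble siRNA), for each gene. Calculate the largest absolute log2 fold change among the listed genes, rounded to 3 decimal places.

log2(2861/16015) = -2.485  (PAX9)
log2(36.93/405.7) = -3.458  (MYC4)
log2(124.7/418.5) = -1.747  (GATA5)
log2(146745/34623) = 2.084  (TGFB7)
log2(254.1/1098) = -2.111  (COL3)
log2(617.1/5254) = -3.090  (CCN7)
The largest magnitude belongs to MYC4.

3.458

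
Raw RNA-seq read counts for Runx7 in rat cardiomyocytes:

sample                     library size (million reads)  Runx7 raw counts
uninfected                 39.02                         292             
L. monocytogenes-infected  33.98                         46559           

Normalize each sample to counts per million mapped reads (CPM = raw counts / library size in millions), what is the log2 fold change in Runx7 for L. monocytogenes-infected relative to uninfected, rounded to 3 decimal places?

CPM(uninfected) = 292 / 39.02 = 7.4833
CPM(L. monocytogenes-infected) = 46559 / 33.98 = 1370.1883
Fold change = 1370.1883 / 7.4833 = 183.09846
log2(183.09846) = 7.5165

7.516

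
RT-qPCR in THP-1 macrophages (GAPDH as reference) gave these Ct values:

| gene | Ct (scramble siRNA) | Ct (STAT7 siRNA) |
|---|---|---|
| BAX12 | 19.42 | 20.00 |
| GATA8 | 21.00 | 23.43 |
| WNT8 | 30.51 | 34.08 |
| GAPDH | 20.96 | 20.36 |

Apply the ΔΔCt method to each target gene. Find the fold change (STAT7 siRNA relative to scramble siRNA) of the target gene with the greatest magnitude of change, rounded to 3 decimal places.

0.056

BAX12: ΔΔCt = (20.00−20.36) − (19.42−20.96) = -0.36 − (-1.54) = 1.18; fold change = 2^-1.18 = 0.441
GATA8: ΔΔCt = (23.43−20.36) − (21.00−20.96) = 3.07 − 0.04 = 3.03; fold change = 2^-3.03 = 0.122
WNT8: ΔΔCt = (34.08−20.36) − (30.51−20.96) = 13.72 − 9.55 = 4.17; fold change = 2^-4.17 = 0.056
WNT8 has the largest |ΔΔCt| = 4.17.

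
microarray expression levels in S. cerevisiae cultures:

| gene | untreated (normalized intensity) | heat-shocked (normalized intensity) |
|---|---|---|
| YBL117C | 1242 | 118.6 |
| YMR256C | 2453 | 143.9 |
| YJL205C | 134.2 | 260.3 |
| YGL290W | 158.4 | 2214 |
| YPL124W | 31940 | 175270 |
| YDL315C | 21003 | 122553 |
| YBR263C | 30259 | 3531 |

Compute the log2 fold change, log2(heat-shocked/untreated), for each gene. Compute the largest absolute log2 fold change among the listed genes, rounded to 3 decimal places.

4.091

log2(118.6/1242) = -3.388  (YBL117C)
log2(143.9/2453) = -4.091  (YMR256C)
log2(260.3/134.2) = 0.956  (YJL205C)
log2(2214/158.4) = 3.805  (YGL290W)
log2(175270/31940) = 2.456  (YPL124W)
log2(122553/21003) = 2.545  (YDL315C)
log2(3531/30259) = -3.099  (YBR263C)
The largest magnitude belongs to YMR256C.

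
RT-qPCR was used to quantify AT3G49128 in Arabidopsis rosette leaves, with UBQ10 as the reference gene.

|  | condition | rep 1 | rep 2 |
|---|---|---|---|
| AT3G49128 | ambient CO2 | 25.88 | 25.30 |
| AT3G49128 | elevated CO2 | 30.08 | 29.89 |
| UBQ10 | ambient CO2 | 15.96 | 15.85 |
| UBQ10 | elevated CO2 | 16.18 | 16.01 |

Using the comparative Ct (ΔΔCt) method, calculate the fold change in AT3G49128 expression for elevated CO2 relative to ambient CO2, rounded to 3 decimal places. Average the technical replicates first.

0.054

Mean Ct: AT3G49128 ambient CO2 25.590; AT3G49128 elevated CO2 29.985; UBQ10 ambient CO2 15.905; UBQ10 elevated CO2 16.095
ΔCt(ambient CO2) = 25.590 − 15.905 = 9.685
ΔCt(elevated CO2) = 29.985 − 16.095 = 13.890
ΔΔCt = 13.890 − 9.685 = 4.205
Fold change = 2^(−4.205) = 0.0542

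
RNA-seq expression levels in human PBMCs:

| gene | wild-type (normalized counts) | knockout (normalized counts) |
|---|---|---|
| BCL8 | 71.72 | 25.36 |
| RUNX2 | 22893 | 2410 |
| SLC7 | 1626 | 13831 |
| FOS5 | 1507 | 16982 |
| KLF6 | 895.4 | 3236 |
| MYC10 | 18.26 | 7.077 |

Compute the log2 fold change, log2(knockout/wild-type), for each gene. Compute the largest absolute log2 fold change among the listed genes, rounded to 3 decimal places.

log2(25.36/71.72) = -1.500  (BCL8)
log2(2410/22893) = -3.248  (RUNX2)
log2(13831/1626) = 3.089  (SLC7)
log2(16982/1507) = 3.494  (FOS5)
log2(3236/895.4) = 1.854  (KLF6)
log2(7.077/18.26) = -1.367  (MYC10)
The largest magnitude belongs to FOS5.

3.494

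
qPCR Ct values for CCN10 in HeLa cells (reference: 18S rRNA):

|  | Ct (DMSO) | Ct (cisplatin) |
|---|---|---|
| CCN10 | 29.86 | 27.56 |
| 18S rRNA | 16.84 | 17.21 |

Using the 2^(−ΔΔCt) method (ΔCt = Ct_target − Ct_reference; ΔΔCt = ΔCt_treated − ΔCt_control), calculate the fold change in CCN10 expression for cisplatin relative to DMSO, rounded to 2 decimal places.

6.36

ΔCt(DMSO) = 29.860 − 16.840 = 13.020
ΔCt(cisplatin) = 27.560 − 17.210 = 10.350
ΔΔCt = 10.350 − 13.020 = -2.670
Fold change = 2^(−(-2.670)) = 2^2.670 = 6.364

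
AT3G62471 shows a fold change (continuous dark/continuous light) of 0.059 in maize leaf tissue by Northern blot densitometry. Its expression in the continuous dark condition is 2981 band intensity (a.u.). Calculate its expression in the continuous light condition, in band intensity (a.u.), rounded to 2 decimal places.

50525.42

continuous light expression = 2981 / 0.059 = 50525.42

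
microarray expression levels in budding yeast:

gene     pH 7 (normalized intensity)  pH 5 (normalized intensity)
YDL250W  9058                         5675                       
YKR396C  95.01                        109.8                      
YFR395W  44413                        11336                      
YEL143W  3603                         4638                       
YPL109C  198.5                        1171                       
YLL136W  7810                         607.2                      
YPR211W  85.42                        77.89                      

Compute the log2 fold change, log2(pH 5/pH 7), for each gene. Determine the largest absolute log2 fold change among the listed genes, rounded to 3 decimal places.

3.685

log2(5675/9058) = -0.675  (YDL250W)
log2(109.8/95.01) = 0.209  (YKR396C)
log2(11336/44413) = -1.970  (YFR395W)
log2(4638/3603) = 0.364  (YEL143W)
log2(1171/198.5) = 2.561  (YPL109C)
log2(607.2/7810) = -3.685  (YLL136W)
log2(77.89/85.42) = -0.133  (YPR211W)
The largest magnitude belongs to YLL136W.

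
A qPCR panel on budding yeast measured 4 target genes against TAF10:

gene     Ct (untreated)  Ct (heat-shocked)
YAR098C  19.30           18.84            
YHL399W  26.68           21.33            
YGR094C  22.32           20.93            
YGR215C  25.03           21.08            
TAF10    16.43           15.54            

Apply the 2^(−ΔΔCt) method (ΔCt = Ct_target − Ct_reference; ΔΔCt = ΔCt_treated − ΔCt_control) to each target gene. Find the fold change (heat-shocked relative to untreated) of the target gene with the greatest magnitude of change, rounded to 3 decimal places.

YAR098C: ΔΔCt = (18.84−15.54) − (19.30−16.43) = 3.30 − 2.87 = 0.43; fold change = 2^-0.43 = 0.742
YHL399W: ΔΔCt = (21.33−15.54) − (26.68−16.43) = 5.79 − 10.25 = -4.46; fold change = 2^4.46 = 22.009
YGR094C: ΔΔCt = (20.93−15.54) − (22.32−16.43) = 5.39 − 5.89 = -0.50; fold change = 2^0.50 = 1.414
YGR215C: ΔΔCt = (21.08−15.54) − (25.03−16.43) = 5.54 − 8.60 = -3.06; fold change = 2^3.06 = 8.340
YHL399W has the largest |ΔΔCt| = 4.46.

22.009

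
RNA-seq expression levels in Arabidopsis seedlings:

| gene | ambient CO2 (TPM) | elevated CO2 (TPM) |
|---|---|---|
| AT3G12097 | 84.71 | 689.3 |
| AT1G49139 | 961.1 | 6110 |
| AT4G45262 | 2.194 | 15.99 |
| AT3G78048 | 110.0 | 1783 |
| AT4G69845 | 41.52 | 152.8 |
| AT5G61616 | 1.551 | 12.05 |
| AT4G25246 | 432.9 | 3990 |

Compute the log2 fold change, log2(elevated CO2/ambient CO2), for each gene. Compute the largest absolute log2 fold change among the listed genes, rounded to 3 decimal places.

log2(689.3/84.71) = 3.025  (AT3G12097)
log2(6110/961.1) = 2.668  (AT1G49139)
log2(15.99/2.194) = 2.866  (AT4G45262)
log2(1783/110.0) = 4.019  (AT3G78048)
log2(152.8/41.52) = 1.880  (AT4G69845)
log2(12.05/1.551) = 2.958  (AT5G61616)
log2(3990/432.9) = 3.204  (AT4G25246)
The largest magnitude belongs to AT3G78048.

4.019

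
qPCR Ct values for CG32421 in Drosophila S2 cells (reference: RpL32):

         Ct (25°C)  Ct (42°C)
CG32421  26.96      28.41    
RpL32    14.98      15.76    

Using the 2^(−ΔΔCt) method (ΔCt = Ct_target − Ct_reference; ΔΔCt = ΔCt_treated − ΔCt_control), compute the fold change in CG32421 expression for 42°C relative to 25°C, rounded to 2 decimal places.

0.63

ΔCt(25°C) = 26.960 − 14.980 = 11.980
ΔCt(42°C) = 28.410 − 15.760 = 12.650
ΔΔCt = 12.650 − 11.980 = 0.670
Fold change = 2^(−0.670) = 0.629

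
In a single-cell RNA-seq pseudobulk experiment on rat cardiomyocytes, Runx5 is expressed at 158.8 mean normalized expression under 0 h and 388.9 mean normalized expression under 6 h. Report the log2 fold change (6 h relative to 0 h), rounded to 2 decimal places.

Fold change = 388.9 / 158.8 = 2.4490
log2(2.4490) = 1.292

1.29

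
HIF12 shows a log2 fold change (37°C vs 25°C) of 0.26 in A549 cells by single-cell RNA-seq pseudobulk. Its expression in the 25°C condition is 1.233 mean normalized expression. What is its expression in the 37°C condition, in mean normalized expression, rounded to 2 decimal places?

Fold change = 2^(0.26) = 1.1975
37°C expression = 1.233 × 1.1975 = 1.48

1.48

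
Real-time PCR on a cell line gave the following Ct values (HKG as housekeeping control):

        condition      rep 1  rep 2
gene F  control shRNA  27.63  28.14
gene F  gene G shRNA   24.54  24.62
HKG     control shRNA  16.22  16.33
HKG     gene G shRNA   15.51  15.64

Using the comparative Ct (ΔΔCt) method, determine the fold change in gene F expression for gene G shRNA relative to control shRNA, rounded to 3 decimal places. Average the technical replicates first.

Mean Ct: gene F control shRNA 27.885; gene F gene G shRNA 24.580; HKG control shRNA 16.275; HKG gene G shRNA 15.575
ΔCt(control shRNA) = 27.885 − 16.275 = 11.610
ΔCt(gene G shRNA) = 24.580 − 15.575 = 9.005
ΔΔCt = 9.005 − 11.610 = -2.605
Fold change = 2^(−(-2.605)) = 2^2.605 = 6.0839

6.084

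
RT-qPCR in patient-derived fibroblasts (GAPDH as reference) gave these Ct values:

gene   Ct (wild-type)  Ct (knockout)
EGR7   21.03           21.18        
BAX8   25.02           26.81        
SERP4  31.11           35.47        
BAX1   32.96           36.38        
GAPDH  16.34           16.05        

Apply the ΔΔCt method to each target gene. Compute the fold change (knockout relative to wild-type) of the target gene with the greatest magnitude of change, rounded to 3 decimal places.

0.040

EGR7: ΔΔCt = (21.18−16.05) − (21.03−16.34) = 5.13 − 4.69 = 0.44; fold change = 2^-0.44 = 0.737
BAX8: ΔΔCt = (26.81−16.05) − (25.02−16.34) = 10.76 − 8.68 = 2.08; fold change = 2^-2.08 = 0.237
SERP4: ΔΔCt = (35.47−16.05) − (31.11−16.34) = 19.42 − 14.77 = 4.65; fold change = 2^-4.65 = 0.040
BAX1: ΔΔCt = (36.38−16.05) − (32.96−16.34) = 20.33 − 16.62 = 3.71; fold change = 2^-3.71 = 0.076
SERP4 has the largest |ΔΔCt| = 4.65.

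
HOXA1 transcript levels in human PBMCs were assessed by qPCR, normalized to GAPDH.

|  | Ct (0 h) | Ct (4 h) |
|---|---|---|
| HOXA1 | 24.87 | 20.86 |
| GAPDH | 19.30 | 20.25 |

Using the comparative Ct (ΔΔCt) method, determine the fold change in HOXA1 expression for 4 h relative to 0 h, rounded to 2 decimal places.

31.12

ΔCt(0 h) = 24.870 − 19.300 = 5.570
ΔCt(4 h) = 20.860 − 20.250 = 0.610
ΔΔCt = 0.610 − 5.570 = -4.960
Fold change = 2^(−(-4.960)) = 2^4.960 = 31.125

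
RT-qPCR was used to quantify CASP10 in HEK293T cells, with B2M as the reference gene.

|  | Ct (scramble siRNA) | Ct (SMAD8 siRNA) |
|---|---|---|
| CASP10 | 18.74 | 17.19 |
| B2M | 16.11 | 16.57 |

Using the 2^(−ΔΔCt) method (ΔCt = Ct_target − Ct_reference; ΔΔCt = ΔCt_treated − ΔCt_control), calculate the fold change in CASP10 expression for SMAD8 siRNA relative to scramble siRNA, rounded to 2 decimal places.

ΔCt(scramble siRNA) = 18.740 − 16.110 = 2.630
ΔCt(SMAD8 siRNA) = 17.190 − 16.570 = 0.620
ΔΔCt = 0.620 − 2.630 = -2.010
Fold change = 2^(−(-2.010)) = 2^2.010 = 4.028

4.03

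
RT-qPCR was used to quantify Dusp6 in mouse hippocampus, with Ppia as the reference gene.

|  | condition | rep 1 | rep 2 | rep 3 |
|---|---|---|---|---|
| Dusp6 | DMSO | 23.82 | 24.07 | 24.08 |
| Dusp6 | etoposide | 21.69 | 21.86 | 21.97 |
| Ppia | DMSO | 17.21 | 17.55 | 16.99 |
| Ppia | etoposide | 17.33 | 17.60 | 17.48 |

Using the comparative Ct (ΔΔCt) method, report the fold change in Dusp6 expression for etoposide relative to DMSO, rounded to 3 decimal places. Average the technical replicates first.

Mean Ct: Dusp6 DMSO 23.990; Dusp6 etoposide 21.840; Ppia DMSO 17.250; Ppia etoposide 17.470
ΔCt(DMSO) = 23.990 − 17.250 = 6.740
ΔCt(etoposide) = 21.840 − 17.470 = 4.370
ΔΔCt = 4.370 − 6.740 = -2.370
Fold change = 2^(−(-2.370)) = 2^2.370 = 5.1694

5.169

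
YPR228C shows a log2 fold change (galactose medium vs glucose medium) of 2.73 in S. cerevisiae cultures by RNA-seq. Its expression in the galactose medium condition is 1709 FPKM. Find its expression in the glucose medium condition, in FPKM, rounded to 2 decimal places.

Fold change = 2^(2.73) = 6.6346
glucose medium expression = 1709 / 6.6346 = 257.59

257.59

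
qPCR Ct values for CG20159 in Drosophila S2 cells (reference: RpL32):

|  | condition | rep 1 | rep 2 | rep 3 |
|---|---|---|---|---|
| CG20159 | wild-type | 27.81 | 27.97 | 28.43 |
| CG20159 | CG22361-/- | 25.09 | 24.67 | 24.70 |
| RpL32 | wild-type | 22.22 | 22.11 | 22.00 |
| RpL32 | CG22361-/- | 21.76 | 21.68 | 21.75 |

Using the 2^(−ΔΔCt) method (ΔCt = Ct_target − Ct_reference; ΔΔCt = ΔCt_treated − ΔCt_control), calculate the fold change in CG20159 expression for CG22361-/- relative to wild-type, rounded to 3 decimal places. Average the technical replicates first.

Mean Ct: CG20159 wild-type 28.070; CG20159 CG22361-/- 24.820; RpL32 wild-type 22.110; RpL32 CG22361-/- 21.730
ΔCt(wild-type) = 28.070 − 22.110 = 5.960
ΔCt(CG22361-/-) = 24.820 − 21.730 = 3.090
ΔΔCt = 3.090 − 5.960 = -2.870
Fold change = 2^(−(-2.870)) = 2^2.870 = 7.3107

7.311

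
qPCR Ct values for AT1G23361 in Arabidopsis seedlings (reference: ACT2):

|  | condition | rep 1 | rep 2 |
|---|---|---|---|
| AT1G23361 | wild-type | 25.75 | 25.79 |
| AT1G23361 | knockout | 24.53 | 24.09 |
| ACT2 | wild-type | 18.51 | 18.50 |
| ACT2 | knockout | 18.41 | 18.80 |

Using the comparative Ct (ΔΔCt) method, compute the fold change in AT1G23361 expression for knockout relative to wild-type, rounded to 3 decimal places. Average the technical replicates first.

Mean Ct: AT1G23361 wild-type 25.770; AT1G23361 knockout 24.310; ACT2 wild-type 18.505; ACT2 knockout 18.605
ΔCt(wild-type) = 25.770 − 18.505 = 7.265
ΔCt(knockout) = 24.310 − 18.605 = 5.705
ΔΔCt = 5.705 − 7.265 = -1.560
Fold change = 2^(−(-1.560)) = 2^1.560 = 2.9485

2.949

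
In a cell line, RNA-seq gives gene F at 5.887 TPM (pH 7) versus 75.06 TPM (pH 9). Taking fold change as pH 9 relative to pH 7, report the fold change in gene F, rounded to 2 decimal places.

Fold change = 75.06 / 5.887 = 12.750
gene F is upregulated.

12.75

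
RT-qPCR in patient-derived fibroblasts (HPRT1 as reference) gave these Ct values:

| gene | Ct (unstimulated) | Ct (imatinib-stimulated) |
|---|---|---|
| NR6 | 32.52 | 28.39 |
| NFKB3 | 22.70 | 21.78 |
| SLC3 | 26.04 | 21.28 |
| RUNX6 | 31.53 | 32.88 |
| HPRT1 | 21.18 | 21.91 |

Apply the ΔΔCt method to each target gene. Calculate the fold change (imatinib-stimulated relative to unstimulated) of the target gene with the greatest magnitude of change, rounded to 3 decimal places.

44.942

NR6: ΔΔCt = (28.39−21.91) − (32.52−21.18) = 6.48 − 11.34 = -4.86; fold change = 2^4.86 = 29.041
NFKB3: ΔΔCt = (21.78−21.91) − (22.70−21.18) = -0.13 − 1.52 = -1.65; fold change = 2^1.65 = 3.138
SLC3: ΔΔCt = (21.28−21.91) − (26.04−21.18) = -0.63 − 4.86 = -5.49; fold change = 2^5.49 = 44.942
RUNX6: ΔΔCt = (32.88−21.91) − (31.53−21.18) = 10.97 − 10.35 = 0.62; fold change = 2^-0.62 = 0.651
SLC3 has the largest |ΔΔCt| = 5.49.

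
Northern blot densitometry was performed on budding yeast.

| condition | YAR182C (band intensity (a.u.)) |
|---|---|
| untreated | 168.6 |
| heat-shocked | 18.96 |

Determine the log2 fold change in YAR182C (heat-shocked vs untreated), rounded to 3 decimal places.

-3.153

Fold change = 18.96 / 168.6 = 0.1125
log2(0.1125) = -3.1526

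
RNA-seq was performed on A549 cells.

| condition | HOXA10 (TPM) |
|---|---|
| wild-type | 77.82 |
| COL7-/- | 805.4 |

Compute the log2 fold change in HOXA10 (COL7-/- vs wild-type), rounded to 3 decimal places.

Fold change = 805.4 / 77.82 = 10.3495
log2(10.3495) = 3.3715

3.371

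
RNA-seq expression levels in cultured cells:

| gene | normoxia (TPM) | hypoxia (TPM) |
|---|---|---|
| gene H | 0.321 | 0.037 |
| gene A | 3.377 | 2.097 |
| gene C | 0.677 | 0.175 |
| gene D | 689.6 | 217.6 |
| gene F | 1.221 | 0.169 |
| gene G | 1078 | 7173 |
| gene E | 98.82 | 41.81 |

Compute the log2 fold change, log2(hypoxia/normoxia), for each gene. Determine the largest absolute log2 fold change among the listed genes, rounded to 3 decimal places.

log2(0.037/0.321) = -3.117  (gene H)
log2(2.097/3.377) = -0.687  (gene A)
log2(0.175/0.677) = -1.952  (gene C)
log2(217.6/689.6) = -1.664  (gene D)
log2(0.169/1.221) = -2.853  (gene F)
log2(7173/1078) = 2.734  (gene G)
log2(41.81/98.82) = -1.241  (gene E)
The largest magnitude belongs to gene H.

3.117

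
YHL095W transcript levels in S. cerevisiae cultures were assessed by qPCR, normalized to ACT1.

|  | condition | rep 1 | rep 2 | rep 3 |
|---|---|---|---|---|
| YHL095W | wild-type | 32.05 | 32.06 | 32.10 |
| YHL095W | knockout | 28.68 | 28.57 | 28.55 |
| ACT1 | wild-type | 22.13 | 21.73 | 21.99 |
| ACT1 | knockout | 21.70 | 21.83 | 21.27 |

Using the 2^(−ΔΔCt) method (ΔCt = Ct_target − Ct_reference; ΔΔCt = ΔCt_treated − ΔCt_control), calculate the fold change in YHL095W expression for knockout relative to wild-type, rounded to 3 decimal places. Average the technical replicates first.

Mean Ct: YHL095W wild-type 32.070; YHL095W knockout 28.600; ACT1 wild-type 21.950; ACT1 knockout 21.600
ΔCt(wild-type) = 32.070 − 21.950 = 10.120
ΔCt(knockout) = 28.600 − 21.600 = 7.000
ΔΔCt = 7.000 − 10.120 = -3.120
Fold change = 2^(−(-3.120)) = 2^3.120 = 8.6939

8.694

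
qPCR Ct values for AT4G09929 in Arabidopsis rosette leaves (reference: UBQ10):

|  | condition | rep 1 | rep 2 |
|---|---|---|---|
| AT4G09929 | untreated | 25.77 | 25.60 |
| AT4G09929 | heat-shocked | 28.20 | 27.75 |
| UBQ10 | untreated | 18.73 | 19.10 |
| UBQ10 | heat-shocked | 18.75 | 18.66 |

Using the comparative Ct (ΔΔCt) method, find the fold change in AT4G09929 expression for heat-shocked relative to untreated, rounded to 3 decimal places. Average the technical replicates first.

0.177

Mean Ct: AT4G09929 untreated 25.685; AT4G09929 heat-shocked 27.975; UBQ10 untreated 18.915; UBQ10 heat-shocked 18.705
ΔCt(untreated) = 25.685 − 18.915 = 6.770
ΔCt(heat-shocked) = 27.975 − 18.705 = 9.270
ΔΔCt = 9.270 − 6.770 = 2.500
Fold change = 2^(−2.500) = 0.1768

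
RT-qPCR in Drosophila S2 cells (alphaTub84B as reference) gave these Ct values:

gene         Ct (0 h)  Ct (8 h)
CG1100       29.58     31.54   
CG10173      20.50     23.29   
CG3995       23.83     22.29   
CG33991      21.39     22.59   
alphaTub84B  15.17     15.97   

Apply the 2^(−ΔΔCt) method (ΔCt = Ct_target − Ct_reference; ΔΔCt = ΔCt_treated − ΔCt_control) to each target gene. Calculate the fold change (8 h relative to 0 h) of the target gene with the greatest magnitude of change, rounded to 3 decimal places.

5.063

CG1100: ΔΔCt = (31.54−15.97) − (29.58−15.17) = 15.57 − 14.41 = 1.16; fold change = 2^-1.16 = 0.448
CG10173: ΔΔCt = (23.29−15.97) − (20.50−15.17) = 7.32 − 5.33 = 1.99; fold change = 2^-1.99 = 0.252
CG3995: ΔΔCt = (22.29−15.97) − (23.83−15.17) = 6.32 − 8.66 = -2.34; fold change = 2^2.34 = 5.063
CG33991: ΔΔCt = (22.59−15.97) − (21.39−15.17) = 6.62 − 6.22 = 0.40; fold change = 2^-0.40 = 0.758
CG3995 has the largest |ΔΔCt| = 2.34.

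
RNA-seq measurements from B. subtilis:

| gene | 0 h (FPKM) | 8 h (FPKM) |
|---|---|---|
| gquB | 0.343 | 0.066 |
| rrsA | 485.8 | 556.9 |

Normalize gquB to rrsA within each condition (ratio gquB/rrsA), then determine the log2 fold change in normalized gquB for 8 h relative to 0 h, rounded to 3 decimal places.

gquB/rrsA (0 h) = 0.343 / 485.8 = 0.00070605
gquB/rrsA (8 h) = 0.066 / 556.9 = 0.00011851
Fold change = 0.00011851 / 0.00070605 = 0.1679
log2(0.1679) = -2.5747

-2.575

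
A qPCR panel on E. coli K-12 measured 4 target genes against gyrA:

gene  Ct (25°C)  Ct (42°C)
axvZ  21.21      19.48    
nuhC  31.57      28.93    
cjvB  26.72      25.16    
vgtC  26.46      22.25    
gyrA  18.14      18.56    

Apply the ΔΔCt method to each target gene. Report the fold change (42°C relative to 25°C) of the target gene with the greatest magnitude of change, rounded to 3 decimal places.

axvZ: ΔΔCt = (19.48−18.56) − (21.21−18.14) = 0.92 − 3.07 = -2.15; fold change = 2^2.15 = 4.438
nuhC: ΔΔCt = (28.93−18.56) − (31.57−18.14) = 10.37 − 13.43 = -3.06; fold change = 2^3.06 = 8.340
cjvB: ΔΔCt = (25.16−18.56) − (26.72−18.14) = 6.60 − 8.58 = -1.98; fold change = 2^1.98 = 3.945
vgtC: ΔΔCt = (22.25−18.56) − (26.46−18.14) = 3.69 − 8.32 = -4.63; fold change = 2^4.63 = 24.761
vgtC has the largest |ΔΔCt| = 4.63.

24.761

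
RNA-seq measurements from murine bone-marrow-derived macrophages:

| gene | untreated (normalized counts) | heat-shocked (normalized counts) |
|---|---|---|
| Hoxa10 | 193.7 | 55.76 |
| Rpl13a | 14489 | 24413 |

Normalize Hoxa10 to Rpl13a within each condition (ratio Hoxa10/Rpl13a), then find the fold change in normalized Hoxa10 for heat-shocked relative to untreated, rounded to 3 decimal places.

Hoxa10/Rpl13a (untreated) = 193.7 / 14489 = 0.013369
Hoxa10/Rpl13a (heat-shocked) = 55.76 / 24413 = 0.002284
Fold change = 0.002284 / 0.013369 = 0.1708

0.171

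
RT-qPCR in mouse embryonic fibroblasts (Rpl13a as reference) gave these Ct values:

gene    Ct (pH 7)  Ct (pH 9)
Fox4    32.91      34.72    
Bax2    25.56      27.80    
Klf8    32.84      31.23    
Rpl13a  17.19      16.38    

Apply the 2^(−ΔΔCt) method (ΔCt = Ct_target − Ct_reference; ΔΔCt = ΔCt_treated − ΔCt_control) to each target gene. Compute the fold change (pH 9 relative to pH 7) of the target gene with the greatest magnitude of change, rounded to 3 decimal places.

0.121

Fox4: ΔΔCt = (34.72−16.38) − (32.91−17.19) = 18.34 − 15.72 = 2.62; fold change = 2^-2.62 = 0.163
Bax2: ΔΔCt = (27.80−16.38) − (25.56−17.19) = 11.42 − 8.37 = 3.05; fold change = 2^-3.05 = 0.121
Klf8: ΔΔCt = (31.23−16.38) − (32.84−17.19) = 14.85 − 15.65 = -0.80; fold change = 2^0.80 = 1.741
Bax2 has the largest |ΔΔCt| = 3.05.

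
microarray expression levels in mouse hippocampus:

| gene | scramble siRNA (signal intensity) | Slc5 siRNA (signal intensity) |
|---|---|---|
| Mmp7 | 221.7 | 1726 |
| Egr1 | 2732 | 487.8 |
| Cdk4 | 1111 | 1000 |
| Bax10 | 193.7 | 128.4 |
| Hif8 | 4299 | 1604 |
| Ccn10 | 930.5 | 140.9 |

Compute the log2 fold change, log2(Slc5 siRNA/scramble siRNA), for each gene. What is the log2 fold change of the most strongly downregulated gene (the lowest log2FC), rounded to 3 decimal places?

log2(1726/221.7) = 2.961  (Mmp7)
log2(487.8/2732) = -2.486  (Egr1)
log2(1000/1111) = -0.152  (Cdk4)
log2(128.4/193.7) = -0.593  (Bax10)
log2(1604/4299) = -1.422  (Hif8)
log2(140.9/930.5) = -2.723  (Ccn10)
Ccn10 is most strongly downregulated.

-2.723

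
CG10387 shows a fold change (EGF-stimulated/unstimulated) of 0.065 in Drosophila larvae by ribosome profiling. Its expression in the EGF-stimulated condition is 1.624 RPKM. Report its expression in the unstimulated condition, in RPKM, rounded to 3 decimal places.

24.985

unstimulated expression = 1.624 / 0.065 = 24.985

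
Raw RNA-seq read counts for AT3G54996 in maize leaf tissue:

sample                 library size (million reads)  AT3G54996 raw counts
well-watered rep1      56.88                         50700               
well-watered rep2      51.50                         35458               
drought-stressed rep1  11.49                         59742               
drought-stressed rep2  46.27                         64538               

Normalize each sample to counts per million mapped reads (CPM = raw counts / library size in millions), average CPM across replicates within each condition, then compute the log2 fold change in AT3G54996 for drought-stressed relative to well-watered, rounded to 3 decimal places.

CPM(well-watered rep1) = 50700 / 56.88 = 891.3502
CPM(well-watered rep2) = 35458 / 51.50 = 688.5049
CPM(drought-stressed rep1) = 59742 / 11.49 = 5199.4778
CPM(drought-stressed rep2) = 64538 / 46.27 = 1394.8131
mean CPM(well-watered) = 789.9275; mean CPM(drought-stressed) = 3297.1454
Fold change = 3297.1454 / 789.9275 = 4.17398
log2(4.17398) = 2.0614

2.061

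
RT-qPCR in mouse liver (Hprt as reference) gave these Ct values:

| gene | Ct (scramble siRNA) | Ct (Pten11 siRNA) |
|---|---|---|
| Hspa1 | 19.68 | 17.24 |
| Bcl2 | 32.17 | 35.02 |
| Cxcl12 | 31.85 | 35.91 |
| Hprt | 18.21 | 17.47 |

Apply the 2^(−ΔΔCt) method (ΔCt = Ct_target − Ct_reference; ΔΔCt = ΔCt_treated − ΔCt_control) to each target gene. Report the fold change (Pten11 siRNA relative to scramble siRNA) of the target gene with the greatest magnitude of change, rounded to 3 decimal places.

Hspa1: ΔΔCt = (17.24−17.47) − (19.68−18.21) = -0.23 − 1.47 = -1.70; fold change = 2^1.70 = 3.249
Bcl2: ΔΔCt = (35.02−17.47) − (32.17−18.21) = 17.55 − 13.96 = 3.59; fold change = 2^-3.59 = 0.083
Cxcl12: ΔΔCt = (35.91−17.47) − (31.85−18.21) = 18.44 − 13.64 = 4.80; fold change = 2^-4.80 = 0.036
Cxcl12 has the largest |ΔΔCt| = 4.80.

0.036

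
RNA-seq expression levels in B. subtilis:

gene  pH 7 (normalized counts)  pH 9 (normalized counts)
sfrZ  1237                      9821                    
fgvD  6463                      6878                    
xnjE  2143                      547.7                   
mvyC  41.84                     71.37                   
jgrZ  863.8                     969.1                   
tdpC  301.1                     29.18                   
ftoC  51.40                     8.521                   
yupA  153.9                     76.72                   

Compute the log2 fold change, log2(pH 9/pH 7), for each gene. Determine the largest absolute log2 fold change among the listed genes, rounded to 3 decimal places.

log2(9821/1237) = 2.989  (sfrZ)
log2(6878/6463) = 0.090  (fgvD)
log2(547.7/2143) = -1.968  (xnjE)
log2(71.37/41.84) = 0.770  (mvyC)
log2(969.1/863.8) = 0.166  (jgrZ)
log2(29.18/301.1) = -3.367  (tdpC)
log2(8.521/51.40) = -2.593  (ftoC)
log2(76.72/153.9) = -1.004  (yupA)
The largest magnitude belongs to tdpC.

3.367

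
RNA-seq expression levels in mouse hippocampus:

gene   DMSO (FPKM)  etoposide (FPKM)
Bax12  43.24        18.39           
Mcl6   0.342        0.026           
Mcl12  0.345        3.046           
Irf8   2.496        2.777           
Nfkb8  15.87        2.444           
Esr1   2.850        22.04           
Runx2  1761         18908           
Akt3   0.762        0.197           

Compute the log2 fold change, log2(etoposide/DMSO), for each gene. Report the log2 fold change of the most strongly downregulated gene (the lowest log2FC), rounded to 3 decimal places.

-3.717

log2(18.39/43.24) = -1.233  (Bax12)
log2(0.026/0.342) = -3.717  (Mcl6)
log2(3.046/0.345) = 3.142  (Mcl12)
log2(2.777/2.496) = 0.154  (Irf8)
log2(2.444/15.87) = -2.699  (Nfkb8)
log2(22.04/2.850) = 2.951  (Esr1)
log2(18908/1761) = 3.425  (Runx2)
log2(0.197/0.762) = -1.952  (Akt3)
Mcl6 is most strongly downregulated.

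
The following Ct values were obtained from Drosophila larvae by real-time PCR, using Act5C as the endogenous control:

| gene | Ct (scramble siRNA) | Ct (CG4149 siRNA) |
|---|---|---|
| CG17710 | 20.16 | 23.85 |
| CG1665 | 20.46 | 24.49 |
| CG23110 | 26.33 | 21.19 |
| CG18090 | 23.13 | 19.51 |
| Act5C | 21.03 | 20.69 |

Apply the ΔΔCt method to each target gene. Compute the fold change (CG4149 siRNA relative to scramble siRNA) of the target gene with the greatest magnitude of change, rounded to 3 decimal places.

27.858

CG17710: ΔΔCt = (23.85−20.69) − (20.16−21.03) = 3.16 − (-0.87) = 4.03; fold change = 2^-4.03 = 0.061
CG1665: ΔΔCt = (24.49−20.69) − (20.46−21.03) = 3.80 − (-0.57) = 4.37; fold change = 2^-4.37 = 0.048
CG23110: ΔΔCt = (21.19−20.69) − (26.33−21.03) = 0.50 − 5.30 = -4.80; fold change = 2^4.80 = 27.858
CG18090: ΔΔCt = (19.51−20.69) − (23.13−21.03) = -1.18 − 2.10 = -3.28; fold change = 2^3.28 = 9.714
CG23110 has the largest |ΔΔCt| = 4.80.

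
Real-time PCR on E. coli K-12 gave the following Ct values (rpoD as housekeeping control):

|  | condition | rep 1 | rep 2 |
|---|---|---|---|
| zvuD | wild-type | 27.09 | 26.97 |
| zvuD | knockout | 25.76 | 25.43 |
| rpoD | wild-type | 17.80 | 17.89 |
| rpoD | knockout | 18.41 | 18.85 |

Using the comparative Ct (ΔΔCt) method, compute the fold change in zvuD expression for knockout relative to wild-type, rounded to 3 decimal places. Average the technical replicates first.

Mean Ct: zvuD wild-type 27.030; zvuD knockout 25.595; rpoD wild-type 17.845; rpoD knockout 18.630
ΔCt(wild-type) = 27.030 − 17.845 = 9.185
ΔCt(knockout) = 25.595 − 18.630 = 6.965
ΔΔCt = 6.965 − 9.185 = -2.220
Fold change = 2^(−(-2.220)) = 2^2.220 = 4.6589

4.659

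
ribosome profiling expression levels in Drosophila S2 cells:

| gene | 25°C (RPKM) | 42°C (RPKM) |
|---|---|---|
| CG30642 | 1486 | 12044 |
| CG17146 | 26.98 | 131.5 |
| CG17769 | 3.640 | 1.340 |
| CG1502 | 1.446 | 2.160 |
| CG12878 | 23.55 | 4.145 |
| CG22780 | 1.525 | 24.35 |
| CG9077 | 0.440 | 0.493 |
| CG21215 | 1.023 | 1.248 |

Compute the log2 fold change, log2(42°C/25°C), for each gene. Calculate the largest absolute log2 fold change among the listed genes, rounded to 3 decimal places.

3.997

log2(12044/1486) = 3.019  (CG30642)
log2(131.5/26.98) = 2.285  (CG17146)
log2(1.340/3.640) = -1.442  (CG17769)
log2(2.160/1.446) = 0.579  (CG1502)
log2(4.145/23.55) = -2.506  (CG12878)
log2(24.35/1.525) = 3.997  (CG22780)
log2(0.493/0.440) = 0.164  (CG9077)
log2(1.248/1.023) = 0.287  (CG21215)
The largest magnitude belongs to CG22780.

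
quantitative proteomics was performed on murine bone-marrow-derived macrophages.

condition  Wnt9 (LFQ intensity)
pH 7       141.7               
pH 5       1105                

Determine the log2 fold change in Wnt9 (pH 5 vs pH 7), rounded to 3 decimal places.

Fold change = 1105 / 141.7 = 7.7982
log2(7.7982) = 2.9631

2.963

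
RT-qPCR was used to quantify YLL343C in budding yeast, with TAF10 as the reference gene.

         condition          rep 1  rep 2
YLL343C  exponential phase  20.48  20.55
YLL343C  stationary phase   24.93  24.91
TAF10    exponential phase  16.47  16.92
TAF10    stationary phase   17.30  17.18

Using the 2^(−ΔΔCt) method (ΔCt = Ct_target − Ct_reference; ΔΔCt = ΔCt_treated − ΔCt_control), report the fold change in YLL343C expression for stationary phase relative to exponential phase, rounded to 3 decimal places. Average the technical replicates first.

0.069

Mean Ct: YLL343C exponential phase 20.515; YLL343C stationary phase 24.920; TAF10 exponential phase 16.695; TAF10 stationary phase 17.240
ΔCt(exponential phase) = 20.515 − 16.695 = 3.820
ΔCt(stationary phase) = 24.920 − 17.240 = 7.680
ΔΔCt = 7.680 − 3.820 = 3.860
Fold change = 2^(−3.860) = 0.0689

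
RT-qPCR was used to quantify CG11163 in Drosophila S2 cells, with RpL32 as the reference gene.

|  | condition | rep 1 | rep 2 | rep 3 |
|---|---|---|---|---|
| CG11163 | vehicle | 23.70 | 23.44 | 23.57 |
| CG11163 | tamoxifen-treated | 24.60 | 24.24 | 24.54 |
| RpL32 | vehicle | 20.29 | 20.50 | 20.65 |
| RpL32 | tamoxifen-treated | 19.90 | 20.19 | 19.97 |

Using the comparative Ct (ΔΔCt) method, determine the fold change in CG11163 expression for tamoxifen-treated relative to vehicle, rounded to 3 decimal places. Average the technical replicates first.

Mean Ct: CG11163 vehicle 23.570; CG11163 tamoxifen-treated 24.460; RpL32 vehicle 20.480; RpL32 tamoxifen-treated 20.020
ΔCt(vehicle) = 23.570 − 20.480 = 3.090
ΔCt(tamoxifen-treated) = 24.460 − 20.020 = 4.440
ΔΔCt = 4.440 − 3.090 = 1.350
Fold change = 2^(−1.350) = 0.3923

0.392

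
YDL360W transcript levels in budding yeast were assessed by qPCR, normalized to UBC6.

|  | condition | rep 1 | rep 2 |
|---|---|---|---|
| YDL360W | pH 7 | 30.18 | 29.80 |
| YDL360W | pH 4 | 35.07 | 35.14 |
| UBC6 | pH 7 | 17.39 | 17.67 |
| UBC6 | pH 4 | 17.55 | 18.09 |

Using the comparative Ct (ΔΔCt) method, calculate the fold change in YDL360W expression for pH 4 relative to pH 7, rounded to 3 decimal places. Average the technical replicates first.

Mean Ct: YDL360W pH 7 29.990; YDL360W pH 4 35.105; UBC6 pH 7 17.530; UBC6 pH 4 17.820
ΔCt(pH 7) = 29.990 − 17.530 = 12.460
ΔCt(pH 4) = 35.105 − 17.820 = 17.285
ΔΔCt = 17.285 − 12.460 = 4.825
Fold change = 2^(−4.825) = 0.0353

0.035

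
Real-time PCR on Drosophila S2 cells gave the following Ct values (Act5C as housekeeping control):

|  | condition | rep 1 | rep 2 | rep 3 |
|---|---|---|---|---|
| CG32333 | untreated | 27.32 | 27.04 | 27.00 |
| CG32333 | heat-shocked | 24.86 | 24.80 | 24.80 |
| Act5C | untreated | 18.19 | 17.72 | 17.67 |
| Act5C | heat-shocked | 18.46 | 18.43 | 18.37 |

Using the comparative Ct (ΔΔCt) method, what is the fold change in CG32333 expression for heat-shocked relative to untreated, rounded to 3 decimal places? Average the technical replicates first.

Mean Ct: CG32333 untreated 27.120; CG32333 heat-shocked 24.820; Act5C untreated 17.860; Act5C heat-shocked 18.420
ΔCt(untreated) = 27.120 − 17.860 = 9.260
ΔCt(heat-shocked) = 24.820 − 18.420 = 6.400
ΔΔCt = 6.400 − 9.260 = -2.860
Fold change = 2^(−(-2.860)) = 2^2.860 = 7.2602

7.260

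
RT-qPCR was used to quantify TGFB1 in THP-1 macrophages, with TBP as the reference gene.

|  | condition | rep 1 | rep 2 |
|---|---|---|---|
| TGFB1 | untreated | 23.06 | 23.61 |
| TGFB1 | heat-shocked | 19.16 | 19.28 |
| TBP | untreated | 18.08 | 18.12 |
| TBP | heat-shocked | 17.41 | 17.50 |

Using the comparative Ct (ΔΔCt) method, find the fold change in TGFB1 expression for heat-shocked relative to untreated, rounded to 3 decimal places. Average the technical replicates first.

Mean Ct: TGFB1 untreated 23.335; TGFB1 heat-shocked 19.220; TBP untreated 18.100; TBP heat-shocked 17.455
ΔCt(untreated) = 23.335 − 18.100 = 5.235
ΔCt(heat-shocked) = 19.220 − 17.455 = 1.765
ΔΔCt = 1.765 − 5.235 = -3.470
Fold change = 2^(−(-3.470)) = 2^3.470 = 11.0809

11.081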